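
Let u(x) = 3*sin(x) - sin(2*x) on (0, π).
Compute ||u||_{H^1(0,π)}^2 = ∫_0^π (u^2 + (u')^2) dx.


||u||_{H^1(0,π)}^2 = 23*π/2

u'(x) = 3*cos(x) - 2*cos(2*x).
Expand u² and (u')² and integrate term by term on (0, π), using: for integers n ≥ 1, ∫_0^π sin²(nx) dx = ∫_0^π cos²(nx) dx = π/2; for n ≠ n', ∫_0^π sin(nx)sin(n'x) dx = ∫_0^π cos(nx)cos(n'x) dx = 0; and by product-to-sum, ∫_0^π sin(nx)cos(n'x) dx = ½∫_0^π [sin((n+n')x) + sin((n−n')x)] dx, which is 0 when n+n' is even and 2n/(n²−n'²) when n+n' is odd (it need not vanish on (0, π)).
  u² squared terms: (-1)²·∫sin(2x)² dx = 1·π/2 = π/2;  (3)²·∫sin(x)² dx = 9·π/2 = 9*π/2.
  u² cross terms: 2·(-1)·(3)·∫sin(2x)·sin(x) dx = -6·(0) = 0.
  So ∫_0^π u² dx = π/2 + 9*π/2 + 0 = 5*π.
  (u')² squared terms: (-2)²·∫cos(2x)² dx = 4·π/2 = 2*π;  (3)²·∫cos(x)² dx = 9·π/2 = 9*π/2.
  (u')² cross terms: 2·(-2)·(3)·∫cos(2x)·cos(x) dx = -12·(0) = 0.
  So ∫_0^π (u')² dx = 2*π + 9*π/2 + 0 = 13*π/2.
||u||_{H^1}^2 = (5*π) + (13*π/2) = 23*π/2.


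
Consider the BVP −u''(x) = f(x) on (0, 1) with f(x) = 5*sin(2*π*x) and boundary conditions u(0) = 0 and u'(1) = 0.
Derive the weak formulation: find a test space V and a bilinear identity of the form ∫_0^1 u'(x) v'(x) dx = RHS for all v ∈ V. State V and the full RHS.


V = {v ∈ H^1(0, 1) : v(0) = 0} (test functions vanish at x = 0 where u is specified); weak form: ∫_0^1 u'v' dx = ∫_0^1 (5*sin(2*π*x)) v dx for all v ∈ V.

Multiply both sides by a test function v and integrate from 0 to 1:
  ∫_0^1 −u''(x) v(x) dx = ∫_0^1 f(x) v(x) dx.
Integrate the LHS by parts once:
  ∫_0^1 −u'' v dx = −[u'(x) v(x)]_0^1 + ∫_0^1 u'(x) v'(x) dx.
Thus ∫_0^1 u'(x) v'(x) dx = ∫_0^1 f(x) v(x) dx + [u'(x) v(x)]_0^1.
Choose V so that boundary terms are either known or forced to vanish.
Mixed BC: u(0) = 0 (Dirichlet) and u'(1) = 0 (Neumann). Define V = {v ∈ H^1(0, 1) : v(0) = 0}. Then [u' v]_0^1 = u'(1)·v(1) − u'(0)·0 = 0.
Weak formulation: find u (satisfying any essential BC) such that ∫_0^1 u'(x) v'(x) dx = ∫_0^1 f v dx for all v ∈ V (Dirichlet at 0 absorbed into V; the Neumann datum at x = 1 is zero, so no boundary term remains).
Substituting f(x) = 5*sin(2*π*x), the right-hand side is ∫_0^1 (5*sin(2*π*x)) v dx.


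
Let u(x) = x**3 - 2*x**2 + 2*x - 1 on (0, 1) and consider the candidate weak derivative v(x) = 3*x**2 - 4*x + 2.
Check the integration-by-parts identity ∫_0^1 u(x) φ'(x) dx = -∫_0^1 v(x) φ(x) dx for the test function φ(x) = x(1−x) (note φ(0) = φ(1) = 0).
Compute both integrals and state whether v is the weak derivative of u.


LHS = -3/20, RHS = -3/20. Yes, v = u' weakly.

u(x) = x**3 - 2*x**2 + 2*x - 1, classical derivative u'(x) = 3*x**2 - 4*x + 2.
φ(x) = x(1−x), so φ'(x) = 1 - 2*x.
Note φ(0) = φ(1) = 0, so the boundary term u·φ vanishes.
LHS = ∫_0^1 u(x) φ'(x) dx = ∫_0^1 (-2*x^4 + 5*x^3 - 6*x^2 + 4*x - 1) dx. Term by term:
  ∫_0^1 -2*x^4 dx = -2/5;  ∫_0^1 5*x^3 dx = 5/4;  ∫_0^1 -6*x^2 dx = -2;
  ∫_0^1 4*x dx = 2;  ∫_0^1 -1 dx = -1.
Sum: -2/5 + 5/4 − 2 + 2 − 1 = -3/20.
So LHS = -3/20.
∫_0^1 v(x) φ(x) dx = ∫_0^1 (-3*x^4 + 7*x^3 - 6*x^2 + 2*x) dx. Term by term:
  ∫_0^1 -3*x^4 dx = -3/5;  ∫_0^1 7*x^3 dx = 7/4;  ∫_0^1 -6*x^2 dx = -2;
  ∫_0^1 2*x dx = 1.
Sum: -3/5 + 7/4 − 2 + 1 = 3/20.
So RHS = -∫_0^1 v(x) φ(x) dx = -3/20.
LHS = RHS, so the identity holds for this test φ.
Moreover u is smooth here and v(x) = u'(x) = 3*x**2 - 4*x + 2 pointwise, so the identity holds for every test function. Hence v is the weak derivative of u.


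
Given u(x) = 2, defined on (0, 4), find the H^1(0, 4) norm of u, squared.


||u||_{H^1}^2 = 16

The H^1 norm (squared) on an interval (0, L) is
  ||u||_{H^1}^2 = ∫_0^L u(x)^2 dx + ∫_0^L u'(x)^2 dx.
Compute u'(x) = 0.
Then u(x)^2 = 4 and u'(x)^2 = 0.
Integrate each monomial from 0 to 4 using ∫_0^4 c·x^n dx = c·4^(n+1)/(n+1):
  ∫_0^4 u(x)^2 dx = ∫_0^4 (4) dx. Term by term:
    ∫_0^4 4 dx = 16.
  ∫_0^4 u'(x)^2 dx = ∫_0^4 (0) dx. Term by term:
    ∫_0^4 0 dx = 0.
Adding: ||u||_{H^1}^2 = 16 + 0 = 16.


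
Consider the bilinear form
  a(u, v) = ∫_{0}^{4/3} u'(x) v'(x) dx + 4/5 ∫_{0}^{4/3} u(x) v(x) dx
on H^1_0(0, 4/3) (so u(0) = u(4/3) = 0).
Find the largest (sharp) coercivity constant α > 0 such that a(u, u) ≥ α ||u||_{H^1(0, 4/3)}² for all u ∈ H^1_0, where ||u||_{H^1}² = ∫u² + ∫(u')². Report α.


α = (64 + 45*π^2)/(5*(16 + 9*π^2))

Coercivity of a(·,·) on H^1_0(0, 4/3) means a(u, u) ≥ α ||u||_{H^1}² for every u ∈ H^1_0.
The interval has length L = 4/3, and Poincaré/coercivity depend only on L. Here a(u, u) = ∫(u')² + (4/5)·∫u².
Here 0 < c = 4/5 < 1. The condition a(u,u) ≥ α||u||_{H^1}² reads (1−α)∫(u')² ≥ (α−c)∫u². Any admissible α is ≤ 1 (rapidly oscillating u have ∫u²/∫(u')² → 0), and α = 1 would force 0 ≥ (1−c)∫u², impossible since c < 1; so 1−α > 0. By the sharp Poincaré inequality on H^1_0 of an interval of length L, ∫(u')² ≥ (π/L)²∫u² with equality for the first sine mode sin(π(x−x₀)/L) (x₀ the left endpoint), so the inequality holds for all u iff (1−α)(π/L)² ≥ α − c, i.e. α ≤ ((π/L)² + c)/((π/L)² + 1) = (1 + c(L/π)²)/(1 + (L/π)²). With (π/L)² = 9*π^2/16 and c = 4/5, the largest admissible constant is α = ((π/L)² + c)/((π/L)² + 1).
Simplifying, α = (64 + 45*π^2)/(5*(16 + 9*π^2)).


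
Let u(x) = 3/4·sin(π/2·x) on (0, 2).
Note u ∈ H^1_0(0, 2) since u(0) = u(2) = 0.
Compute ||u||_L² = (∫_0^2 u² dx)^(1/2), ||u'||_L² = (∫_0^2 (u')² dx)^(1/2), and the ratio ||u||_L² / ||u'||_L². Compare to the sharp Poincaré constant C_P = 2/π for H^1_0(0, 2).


||u||_L² / ||u'||_L² = 2/π = C_P.

u(x) = 3/4·sin(π/2·x), so u'(x) = 3*π*cos(π*x/2)/8.
Writing u(x) = A·sin(kπx/L) with A = 3/4 and k = 1, use ∫_0^L sin²(kπx/L) dx = L/2 and ∫_0^L cos²(kπx/L) dx = L/2.
u² = 9/16·sin²(π/2·x) and (u')² = 9*π^2/64·cos²(π/2·x), and each of sin², cos² integrates to L/2 = 1 over (0, 2).
∫_0^2 u² dx = 9/16, so ||u||_L² = 3/4.
∫_0^2 (u')² dx = 9*π^2/64, so ||u'||_L² = 3*π/8.
Ratio ||u||_L² / ||u'||_L² = 2/π.
Sharp Poincaré constant on H^1_0(0, 2) is C_P = L/π = 2/π, achieved by sin(π/2·x).
This is the k = 1 eigenfunction (up to amplitude), so the ratio equals the sharp Poincaré constant exactly.


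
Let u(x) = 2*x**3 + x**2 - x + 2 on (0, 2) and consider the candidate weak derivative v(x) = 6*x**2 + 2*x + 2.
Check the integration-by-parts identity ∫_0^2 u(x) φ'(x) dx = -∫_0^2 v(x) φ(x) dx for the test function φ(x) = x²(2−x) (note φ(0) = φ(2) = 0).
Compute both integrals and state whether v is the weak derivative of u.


LHS = -44/3, RHS = -56/3. No, v is not the weak derivative of u.

u(x) = 2*x**3 + x**2 - x + 2, classical derivative u'(x) = 6*x**2 + 2*x - 1.
φ(x) = x²(2−x), so φ'(x) = x*(4 - 3*x).
Note φ(0) = φ(2) = 0, so the boundary term u·φ vanishes.
LHS = ∫_0^2 u(x) φ'(x) dx = ∫_0^2 (-6*x^5 + 5*x^4 + 7*x^3 - 10*x^2 + 8*x) dx. Term by term:
  ∫_0^2 -6*x^5 dx = -64;  ∫_0^2 5*x^4 dx = 32;  ∫_0^2 7*x^3 dx = 28;
  ∫_0^2 -10*x^2 dx = -80/3;  ∫_0^2 8*x dx = 16.
Sum: -64 + 32 + 28 − 80/3 + 16 = -44/3.
So LHS = -44/3.
∫_0^2 v(x) φ(x) dx = ∫_0^2 (-6*x^5 + 10*x^4 + 2*x^3 + 4*x^2) dx. Term by term:
  ∫_0^2 -6*x^5 dx = -64;  ∫_0^2 10*x^4 dx = 64;  ∫_0^2 2*x^3 dx = 8;
  ∫_0^2 4*x^2 dx = 32/3.
Sum: -64 + 64 + 8 + 32/3 = 56/3.
So RHS = -∫_0^2 v(x) φ(x) dx = -56/3.
LHS − RHS = 4 ≠ 0, so the identity fails.
(For a valid weak derivative the identity must hold for EVERY test function, in particular this one. The failure shows v is NOT the weak derivative of u.)
Correct weak derivative would be u'(x) = 6*x**2 + 2*x - 1.


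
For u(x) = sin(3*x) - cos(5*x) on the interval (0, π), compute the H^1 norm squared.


||u||_{H^1(0,π)}^2 = 18*π

u'(x) = 5*sin(5*x) + 3*cos(3*x).
Expand u² and (u')² and integrate term by term on (0, π), using: for integers n ≥ 1, ∫_0^π sin²(nx) dx = ∫_0^π cos²(nx) dx = π/2; for n ≠ n', ∫_0^π sin(nx)sin(n'x) dx = ∫_0^π cos(nx)cos(n'x) dx = 0; and by product-to-sum, ∫_0^π sin(nx)cos(n'x) dx = ½∫_0^π [sin((n+n')x) + sin((n−n')x)] dx, which is 0 when n+n' is even and 2n/(n²−n'²) when n+n' is odd (it need not vanish on (0, π)).
  u² squared terms: (-1)²·∫cos(5x)² dx = 1·π/2 = π/2;  (1)²·∫sin(3x)² dx = 1·π/2 = π/2.
  u² cross terms: 2·(-1)·(1)·∫cos(5x)·sin(3x) dx = -2·(0) = 0.
  So ∫_0^π u² dx = π/2 + π/2 + 0 = π.
  (u')² squared terms: (3)²·∫cos(3x)² dx = 9·π/2 = 9*π/2;  (5)²·∫sin(5x)² dx = 25·π/2 = 25*π/2.
  (u')² cross terms: 2·(3)·(5)·∫cos(3x)·sin(5x) dx = 30·(0) = 0.
  So ∫_0^π (u')² dx = 9*π/2 + 25*π/2 + 0 = 17*π.
||u||_{H^1}^2 = (π) + (17*π) = 18*π.


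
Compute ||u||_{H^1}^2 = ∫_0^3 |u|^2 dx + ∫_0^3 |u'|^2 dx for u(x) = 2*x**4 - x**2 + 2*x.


||u||_{H^1}^2 = 965094/35

The H^1 norm (squared) on an interval (0, L) is
  ||u||_{H^1}^2 = ∫_0^L u(x)^2 dx + ∫_0^L u'(x)^2 dx.
Compute u'(x) = 8*x**3 - 2*x + 2.
Then u(x)^2 = 4*x**8 - 4*x**6 + 8*x**5 + x**4 - 4*x**3 + 4*x**2 and u'(x)^2 = 64*x**6 - 32*x**4 + 32*x**3 + 4*x**2 - 8*x + 4.
Integrate each monomial from 0 to 3 using ∫_0^3 c·x^n dx = c·3^(n+1)/(n+1):
  ∫_0^3 u(x)^2 dx = ∫_0^3 (4*x^8 - 4*x^6 + 8*x^5 + x^4 - 4*x^3 + 4*x^2) dx. Term by term:
    ∫_0^3 4*x^8 dx = 8748;  ∫_0^3 -4*x^6 dx = -8748/7;  ∫_0^3 8*x^5 dx = 972;
    ∫_0^3 x^4 dx = 243/5;  ∫_0^3 -4*x^3 dx = -81;  ∫_0^3 4*x^2 dx = 36.
  Sum: 8748 − 8748/7 + 972 + 243/5 − 81 + 36 = 296586/35.
  ∫_0^3 u'(x)^2 dx = ∫_0^3 (64*x^6 - 32*x^4 + 32*x^3 + 4*x^2 - 8*x + 4) dx. Term by term:
    ∫_0^3 64*x^6 dx = 139968/7;  ∫_0^3 -32*x^4 dx = -7776/5;  ∫_0^3 32*x^3 dx = 648;
    ∫_0^3 4*x^2 dx = 36;  ∫_0^3 -8*x dx = -36;  ∫_0^3 4 dx = 12.
  Sum: 139968/7 − 7776/5 + 648 + 36 − 36 + 12 = 668508/35.
Adding: ||u||_{H^1}^2 = 296586/35 + 668508/35 = 965094/35.


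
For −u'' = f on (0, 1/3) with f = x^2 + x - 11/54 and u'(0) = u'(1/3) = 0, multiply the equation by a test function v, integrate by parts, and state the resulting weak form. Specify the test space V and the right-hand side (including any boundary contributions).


V = H^1(0, 1/3) (no boundary constraint on v; u is determined up to an additive constant); weak form: ∫_0^1/3 u'v' dx = ∫_0^1/3 (x^2 + x - 11/54) v dx for all v ∈ V.

Multiply both sides by a test function v and integrate from 0 to 1/3:
  ∫_0^1/3 −u''(x) v(x) dx = ∫_0^1/3 f(x) v(x) dx.
Integrate the LHS by parts once:
  ∫_0^1/3 −u'' v dx = −[u'(x) v(x)]_0^1/3 + ∫_0^1/3 u'(x) v'(x) dx.
Thus ∫_0^1/3 u'(x) v'(x) dx = ∫_0^1/3 f(x) v(x) dx + [u'(x) v(x)]_0^1/3.
Choose V so that boundary terms are either known or forced to vanish.
u has homogeneous Neumann: u'(0) = u'(1/3) = 0. So [u' v]_0^1/3 = 0·v(1/3) − 0·v(0) = 0 for any v; take V = H^1(0, 1/3).
Weak formulation: find u (satisfying any essential BC) such that ∫_0^1/3 u'(x) v'(x) dx = ∫_0^1/3 f v dx for all v ∈ V (homogeneous Neumann, so boundary terms vanish).
Substituting f(x) = x^2 + x - 11/54, the right-hand side is ∫_0^1/3 (x^2 + x - 11/54) v dx.
Compatibility check (pure Neumann): taking v ≡ 1 ∈ V gives 0 = ∫_0^1/3 f dx + (0) − (0), i.e. ∫_0^1/3 f dx must equal u'(0) − u'(1/3) = 0. Indeed ∫_0^1/3 (x^2 + x - 11/54) dx = 0, so the data are compatible. The solution is then unique only up to an additive constant (fix it e.g. by requiring ∫_0^1/3 u dx = 0).


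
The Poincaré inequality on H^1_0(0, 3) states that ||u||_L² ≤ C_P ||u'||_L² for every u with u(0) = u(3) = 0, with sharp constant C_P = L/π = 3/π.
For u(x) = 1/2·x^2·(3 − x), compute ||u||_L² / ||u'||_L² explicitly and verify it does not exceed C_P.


||u||_L² / ||u'||_L² = 3*sqrt(14)/14 < C_P = 3/π.

u(x) = 1/2·x^2·(3 − x), so u'(x) = 3*x*(2 - x)/2.
u(x) = 1/2·x^2·(3 − x) vanishes at x = 0 and x = 3, so u ∈ H^1_0(0, 3). Differentiate via the product rule and integrate the resulting polynomials term by term.
  ∫_0^3 u² dx = ∫_0^3 (x^6/4 - 3*x^5/2 + 9*x^4/4) dx. Term by term:
    ∫_0^3 x^6/4 dx = 2187/28;  ∫_0^3 -3*x^5/2 dx = -729/4;  ∫_0^3 9*x^4/4 dx = 2187/20.
  Sum: 2187/28 − 729/4 + 2187/20 = 729/140.
  ∫_0^3 (u')² dx = ∫_0^3 (9*x^4/4 - 9*x^3 + 9*x^2) dx. Term by term:
    ∫_0^3 9*x^4/4 dx = 2187/20;  ∫_0^3 -9*x^3 dx = -729/4;  ∫_0^3 9*x^2 dx = 81.
  Sum: 2187/20 − 729/4 + 81 = 81/10.
∫_0^3 u² dx = 729/140, so ||u||_L² = 27*sqrt(35)/70.
∫_0^3 (u')² dx = 81/10, so ||u'||_L² = 9*sqrt(10)/10.
Ratio ||u||_L² / ||u'||_L² = 3*sqrt(14)/14.
Sharp Poincaré constant on H^1_0(0, 3) is C_P = L/π = 3/π, achieved by sin(π/3·x).
A polynomial bump cannot attain the sharp Poincaré constant (only the first sine eigenfunction does), so the ratio is strictly less than C_P, consistent with ||u||_L² ≤ C_P ||u'||_L².


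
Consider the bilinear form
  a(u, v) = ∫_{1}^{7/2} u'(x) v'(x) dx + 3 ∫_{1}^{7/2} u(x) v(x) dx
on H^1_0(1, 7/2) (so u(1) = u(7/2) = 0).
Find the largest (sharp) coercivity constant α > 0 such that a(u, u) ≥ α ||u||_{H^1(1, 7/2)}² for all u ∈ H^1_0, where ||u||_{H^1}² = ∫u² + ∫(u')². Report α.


α = 1

Coercivity of a(·,·) on H^1_0(1, 7/2) means a(u, u) ≥ α ||u||_{H^1}² for every u ∈ H^1_0.
The interval has length L = 5/2, and Poincaré/coercivity depend only on L. Here a(u, u) = ∫(u')² + (3)·∫u².
Here c = 3 ≥ 1, so a(u,u) = ∫(u')² + c∫u² ≥ ∫(u')² + ∫u² = ||u||_{H^1}², i.e. α = 1 works. No larger α is possible: a(u,u) ≥ α||u||_{H^1}² means (1−α)∫(u')² ≥ (α−c)∫u², and for the modes u_n = sin(nπ(x−x₀)/L) (x₀ the left endpoint) one has ∫u_n²/∫(u_n')² = (L/(nπ))² → 0, so a(u_n,u_n)/||u_n||_{H^1}² → 1. Hence the optimal constant is α = 1.
Therefore α = 1.


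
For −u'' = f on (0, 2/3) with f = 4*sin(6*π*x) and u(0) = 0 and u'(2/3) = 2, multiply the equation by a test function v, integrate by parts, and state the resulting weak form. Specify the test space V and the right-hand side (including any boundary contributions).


V = {v ∈ H^1(0, 2/3) : v(0) = 0} (test functions vanish at x = 0 where u is specified); weak form: ∫_0^2/3 u'v' dx = ∫_0^2/3 (4*sin(6*π*x)) v dx + 2·v(2/3) for all v ∈ V.

Multiply both sides by a test function v and integrate from 0 to 2/3:
  ∫_0^2/3 −u''(x) v(x) dx = ∫_0^2/3 f(x) v(x) dx.
Integrate the LHS by parts once:
  ∫_0^2/3 −u'' v dx = −[u'(x) v(x)]_0^2/3 + ∫_0^2/3 u'(x) v'(x) dx.
Thus ∫_0^2/3 u'(x) v'(x) dx = ∫_0^2/3 f(x) v(x) dx + [u'(x) v(x)]_0^2/3.
Choose V so that boundary terms are either known or forced to vanish.
Mixed BC: u(0) = 0 (Dirichlet) and u'(2/3) = 2 (Neumann). Define V = {v ∈ H^1(0, 2/3) : v(0) = 0}. Then [u' v]_0^2/3 = u'(2/3)·v(2/3) − u'(0)·0 = 2·v(2/3).
Weak formulation: find u (satisfying any essential BC) such that ∫_0^2/3 u'(x) v'(x) dx = ∫_0^2/3 f v dx + 2·v(2/3) for all v ∈ V (Dirichlet at 0 absorbed into V; Neumann datum at x = 2/3 contributes the boundary term).
Substituting f(x) = 4*sin(6*π*x), the right-hand side is ∫_0^2/3 (4*sin(6*π*x)) v dx + 2·v(2/3).


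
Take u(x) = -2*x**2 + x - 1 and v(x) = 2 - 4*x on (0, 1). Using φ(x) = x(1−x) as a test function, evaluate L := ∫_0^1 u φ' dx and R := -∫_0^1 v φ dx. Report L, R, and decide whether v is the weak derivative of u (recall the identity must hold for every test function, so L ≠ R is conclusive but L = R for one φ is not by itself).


LHS = 1/6, RHS = 0. No, v is not the weak derivative of u.

u(x) = -2*x**2 + x - 1, classical derivative u'(x) = 1 - 4*x.
φ(x) = x(1−x), so φ'(x) = 1 - 2*x.
Note φ(0) = φ(1) = 0, so the boundary term u·φ vanishes.
LHS = ∫_0^1 u(x) φ'(x) dx = ∫_0^1 (4*x^3 - 4*x^2 + 3*x - 1) dx. Term by term:
  ∫_0^1 4*x^3 dx = 1;  ∫_0^1 -4*x^2 dx = -4/3;  ∫_0^1 3*x dx = 3/2;
  ∫_0^1 -1 dx = -1.
Sum: 1 − 4/3 + 3/2 − 1 = 1/6.
So LHS = 1/6.
∫_0^1 v(x) φ(x) dx = ∫_0^1 (4*x^3 - 6*x^2 + 2*x) dx. Term by term:
  ∫_0^1 4*x^3 dx = 1;  ∫_0^1 -6*x^2 dx = -2;  ∫_0^1 2*x dx = 1.
Sum: 1 − 2 + 1 = 0.
So RHS = -∫_0^1 v(x) φ(x) dx = 0.
LHS − RHS = 1/6 ≠ 0, so the identity fails.
(For a valid weak derivative the identity must hold for EVERY test function, in particular this one. The failure shows v is NOT the weak derivative of u.)
Correct weak derivative would be u'(x) = 1 - 4*x.


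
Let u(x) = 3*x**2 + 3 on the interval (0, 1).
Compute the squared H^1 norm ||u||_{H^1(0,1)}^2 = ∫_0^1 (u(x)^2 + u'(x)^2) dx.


||u||_{H^1}^2 = 144/5

The H^1 norm (squared) on an interval (0, L) is
  ||u||_{H^1}^2 = ∫_0^L u(x)^2 dx + ∫_0^L u'(x)^2 dx.
Compute u'(x) = 6*x.
Then u(x)^2 = 9*x**4 + 18*x**2 + 9 and u'(x)^2 = 36*x**2.
Integrate each monomial from 0 to 1 using ∫_0^1 c·x^n dx = c·1^(n+1)/(n+1):
  ∫_0^1 u(x)^2 dx = ∫_0^1 (9*x^4 + 18*x^2 + 9) dx. Term by term:
    ∫_0^1 9*x^4 dx = 9/5;  ∫_0^1 18*x^2 dx = 6;  ∫_0^1 9 dx = 9.
  Sum: 9/5 + 6 + 9 = 84/5.
  ∫_0^1 u'(x)^2 dx = ∫_0^1 (36*x^2) dx. Term by term:
    ∫_0^1 36*x^2 dx = 12.
Adding: ||u||_{H^1}^2 = 84/5 + 12 = 144/5.


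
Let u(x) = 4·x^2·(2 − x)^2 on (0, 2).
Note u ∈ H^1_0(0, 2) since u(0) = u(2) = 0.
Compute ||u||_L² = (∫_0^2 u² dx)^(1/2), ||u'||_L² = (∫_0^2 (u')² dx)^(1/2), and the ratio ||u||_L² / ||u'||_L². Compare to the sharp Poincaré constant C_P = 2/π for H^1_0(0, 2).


||u||_L² / ||u'||_L² = sqrt(3)/3 < C_P = 2/π.

u(x) = 4·x^2·(2 − x)^2, so u'(x) = 16*x*(x - 2)*(x - 1).
u(x) = 4·x^2·(2 − x)^2 vanishes at x = 0 and x = 2, so u ∈ H^1_0(0, 2). Differentiate via the product rule and integrate the resulting polynomials term by term.
  ∫_0^2 u² dx = ∫_0^2 (16*x^8 - 128*x^7 + 384*x^6 - 512*x^5 + 256*x^4) dx. Term by term:
    ∫_0^2 16*x^8 dx = 8192/9;  ∫_0^2 -128*x^7 dx = -4096;  ∫_0^2 384*x^6 dx = 49152/7;
    ∫_0^2 -512*x^5 dx = -16384/3;  ∫_0^2 256*x^4 dx = 8192/5.
  Sum: 8192/9 − 4096 + 49152/7 − 16384/3 + 8192/5 = 4096/315.
  ∫_0^2 (u')² dx = ∫_0^2 (256*x^6 - 1536*x^5 + 3328*x^4 - 3072*x^3 + 1024*x^2) dx. Term by term:
    ∫_0^2 256*x^6 dx = 32768/7;  ∫_0^2 -1536*x^5 dx = -16384;  ∫_0^2 3328*x^4 dx = 106496/5;
    ∫_0^2 -3072*x^3 dx = -12288;  ∫_0^2 1024*x^2 dx = 8192/3.
  Sum: 32768/7 − 16384 + 106496/5 − 12288 + 8192/3 = 4096/105.
∫_0^2 u² dx = 4096/315, so ||u||_L² = 64*sqrt(35)/105.
∫_0^2 (u')² dx = 4096/105, so ||u'||_L² = 64*sqrt(105)/105.
Ratio ||u||_L² / ||u'||_L² = sqrt(3)/3.
Sharp Poincaré constant on H^1_0(0, 2) is C_P = L/π = 2/π, achieved by sin(π/2·x).
A polynomial bump cannot attain the sharp Poincaré constant (only the first sine eigenfunction does), so the ratio is strictly less than C_P, consistent with ||u||_L² ≤ C_P ||u'||_L².


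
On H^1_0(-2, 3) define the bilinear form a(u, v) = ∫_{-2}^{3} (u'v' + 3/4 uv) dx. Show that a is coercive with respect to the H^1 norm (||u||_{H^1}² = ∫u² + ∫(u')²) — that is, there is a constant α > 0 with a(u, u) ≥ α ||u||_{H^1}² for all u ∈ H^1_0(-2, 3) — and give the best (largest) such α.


α = (π^2 + 75/4)/(π^2 + 25)

Coercivity of a(·,·) on H^1_0(-2, 3) means a(u, u) ≥ α ||u||_{H^1}² for every u ∈ H^1_0.
The interval has length L = 5, and Poincaré/coercivity depend only on L. Here a(u, u) = ∫(u')² + (3/4)·∫u².
Here 0 < c = 3/4 < 1. The condition a(u,u) ≥ α||u||_{H^1}² reads (1−α)∫(u')² ≥ (α−c)∫u². Any admissible α is ≤ 1 (rapidly oscillating u have ∫u²/∫(u')² → 0), and α = 1 would force 0 ≥ (1−c)∫u², impossible since c < 1; so 1−α > 0. By the sharp Poincaré inequality on H^1_0 of an interval of length L, ∫(u')² ≥ (π/L)²∫u² with equality for the first sine mode sin(π(x−x₀)/L) (x₀ the left endpoint), so the inequality holds for all u iff (1−α)(π/L)² ≥ α − c, i.e. α ≤ ((π/L)² + c)/((π/L)² + 1) = (1 + c(L/π)²)/(1 + (L/π)²). With (π/L)² = π^2/25 and c = 3/4, the largest admissible constant is α = ((π/L)² + c)/((π/L)² + 1).
Simplifying, α = (π^2 + 75/4)/(π^2 + 25).


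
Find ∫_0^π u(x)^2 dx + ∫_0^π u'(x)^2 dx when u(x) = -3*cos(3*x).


||u||_{H^1(0,π)}^2 = 45*π

u'(x) = 9*sin(3*x).
Expand u² and (u')² and integrate term by term on (0, π), using: for integers n ≥ 1, ∫_0^π sin²(nx) dx = ∫_0^π cos²(nx) dx = π/2; for n ≠ n', ∫_0^π sin(nx)sin(n'x) dx = ∫_0^π cos(nx)cos(n'x) dx = 0; and by product-to-sum, ∫_0^π sin(nx)cos(n'x) dx = ½∫_0^π [sin((n+n')x) + sin((n−n')x)] dx, which is 0 when n+n' is even and 2n/(n²−n'²) when n+n' is odd (it need not vanish on (0, π)).
  u² squared terms: (-3)²·∫cos(3x)² dx = 9·π/2 = 9*π/2.
  So ∫_0^π u² dx = 9*π/2.
  (u')² squared terms: (9)²·∫sin(3x)² dx = 81·π/2 = 81*π/2.
  So ∫_0^π (u')² dx = 81*π/2.
||u||_{H^1}^2 = (9*π/2) + (81*π/2) = 45*π.


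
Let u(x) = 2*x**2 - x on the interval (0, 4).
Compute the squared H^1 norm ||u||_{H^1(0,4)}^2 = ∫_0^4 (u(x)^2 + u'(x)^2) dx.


||u||_{H^1}^2 = 12988/15

The H^1 norm (squared) on an interval (0, L) is
  ||u||_{H^1}^2 = ∫_0^L u(x)^2 dx + ∫_0^L u'(x)^2 dx.
Compute u'(x) = 4*x - 1.
Then u(x)^2 = 4*x**4 - 4*x**3 + x**2 and u'(x)^2 = 16*x**2 - 8*x + 1.
Integrate each monomial from 0 to 4 using ∫_0^4 c·x^n dx = c·4^(n+1)/(n+1):
  ∫_0^4 u(x)^2 dx = ∫_0^4 (4*x^4 - 4*x^3 + x^2) dx. Term by term:
    ∫_0^4 4*x^4 dx = 4096/5;  ∫_0^4 -4*x^3 dx = -256;  ∫_0^4 x^2 dx = 64/3.
  Sum: 4096/5 − 256 + 64/3 = 8768/15.
  ∫_0^4 u'(x)^2 dx = ∫_0^4 (16*x^2 - 8*x + 1) dx. Term by term:
    ∫_0^4 16*x^2 dx = 1024/3;  ∫_0^4 -8*x dx = -64;  ∫_0^4 1 dx = 4.
  Sum: 1024/3 − 64 + 4 = 844/3.
Adding: ||u||_{H^1}^2 = 8768/15 + 844/3 = 12988/15.


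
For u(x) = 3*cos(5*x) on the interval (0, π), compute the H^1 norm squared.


||u||_{H^1(0,π)}^2 = 117*π

u'(x) = -15*sin(5*x).
Expand u² and (u')² and integrate term by term on (0, π), using: for integers n ≥ 1, ∫_0^π sin²(nx) dx = ∫_0^π cos²(nx) dx = π/2; for n ≠ n', ∫_0^π sin(nx)sin(n'x) dx = ∫_0^π cos(nx)cos(n'x) dx = 0; and by product-to-sum, ∫_0^π sin(nx)cos(n'x) dx = ½∫_0^π [sin((n+n')x) + sin((n−n')x)] dx, which is 0 when n+n' is even and 2n/(n²−n'²) when n+n' is odd (it need not vanish on (0, π)).
  u² squared terms: (3)²·∫cos(5x)² dx = 9·π/2 = 9*π/2.
  So ∫_0^π u² dx = 9*π/2.
  (u')² squared terms: (-15)²·∫sin(5x)² dx = 225·π/2 = 225*π/2.
  So ∫_0^π (u')² dx = 225*π/2.
||u||_{H^1}^2 = (9*π/2) + (225*π/2) = 117*π.


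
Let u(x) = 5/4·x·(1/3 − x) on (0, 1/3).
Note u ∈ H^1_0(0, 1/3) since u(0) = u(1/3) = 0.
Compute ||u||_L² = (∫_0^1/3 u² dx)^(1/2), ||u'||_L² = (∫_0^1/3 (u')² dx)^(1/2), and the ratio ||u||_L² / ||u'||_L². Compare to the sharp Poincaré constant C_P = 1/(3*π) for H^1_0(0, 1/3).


||u||_L² / ||u'||_L² = sqrt(10)/30 < C_P = 1/(3*π).

u(x) = 5/4·x·(1/3 − x), so u'(x) = 5/12 - 5*x/2.
u(x) = 5/4·x·(1/3 − x) vanishes at x = 0 and x = 1/3, so u ∈ H^1_0(0, 1/3). Differentiate via the product rule and integrate the resulting polynomials term by term.
  ∫_0^1/3 u² dx = ∫_0^1/3 (25*x^4/16 - 25*x^3/24 + 25*x^2/144) dx. Term by term:
    ∫_0^1/3 25*x^4/16 dx = 5/3888;  ∫_0^1/3 -25*x^3/24 dx = -25/7776;  ∫_0^1/3 25*x^2/144 dx = 25/11664.
  Sum: 5/3888 − 25/7776 + 25/11664 = 5/23328.
  ∫_0^1/3 (u')² dx = ∫_0^1/3 (25*x^2/4 - 25*x/12 + 25/144) dx. Term by term:
    ∫_0^1/3 25*x^2/4 dx = 25/324;  ∫_0^1/3 -25*x/12 dx = -25/216;  ∫_0^1/3 25/144 dx = 25/432.
  Sum: 25/324 − 25/216 + 25/432 = 25/1296.
∫_0^1/3 u² dx = 5/23328, so ||u||_L² = sqrt(10)/216.
∫_0^1/3 (u')² dx = 25/1296, so ||u'||_L² = 5/36.
Ratio ||u||_L² / ||u'||_L² = sqrt(10)/30.
Sharp Poincaré constant on H^1_0(0, 1/3) is C_P = L/π = 1/(3*π), achieved by sin(3*π·x).
A polynomial bump cannot attain the sharp Poincaré constant (only the first sine eigenfunction does), so the ratio is strictly less than C_P, consistent with ||u||_L² ≤ C_P ||u'||_L².


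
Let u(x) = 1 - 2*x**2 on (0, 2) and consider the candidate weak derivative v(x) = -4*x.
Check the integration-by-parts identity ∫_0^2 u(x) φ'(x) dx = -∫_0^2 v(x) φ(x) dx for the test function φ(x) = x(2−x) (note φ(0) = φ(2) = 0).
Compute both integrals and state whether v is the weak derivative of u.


LHS = 16/3, RHS = 16/3. Yes, v = u' weakly.

u(x) = 1 - 2*x**2, classical derivative u'(x) = -4*x.
φ(x) = x(2−x), so φ'(x) = 2 - 2*x.
Note φ(0) = φ(2) = 0, so the boundary term u·φ vanishes.
LHS = ∫_0^2 u(x) φ'(x) dx = ∫_0^2 (4*x^3 - 4*x^2 - 2*x + 2) dx. Term by term:
  ∫_0^2 4*x^3 dx = 16;  ∫_0^2 -4*x^2 dx = -32/3;  ∫_0^2 -2*x dx = -4;
  ∫_0^2 2 dx = 4.
Sum: 16 − 32/3 − 4 + 4 = 16/3.
So LHS = 16/3.
∫_0^2 v(x) φ(x) dx = ∫_0^2 (4*x^3 - 8*x^2) dx. Term by term:
  ∫_0^2 4*x^3 dx = 16;  ∫_0^2 -8*x^2 dx = -64/3.
Sum: 16 − 64/3 = -16/3.
So RHS = -∫_0^2 v(x) φ(x) dx = 16/3.
LHS = RHS, so the identity holds for this test φ.
Moreover u is smooth here and v(x) = u'(x) = -4*x pointwise, so the identity holds for every test function. Hence v is the weak derivative of u.


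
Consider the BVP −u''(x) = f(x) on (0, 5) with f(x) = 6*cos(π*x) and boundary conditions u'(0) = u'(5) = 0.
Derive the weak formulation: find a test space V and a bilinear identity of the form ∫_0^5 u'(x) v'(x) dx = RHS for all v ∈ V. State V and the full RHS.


V = H^1(0, 5) (no boundary constraint on v; u is determined up to an additive constant); weak form: ∫_0^5 u'v' dx = ∫_0^5 (6*cos(π*x)) v dx for all v ∈ V.

Multiply both sides by a test function v and integrate from 0 to 5:
  ∫_0^5 −u''(x) v(x) dx = ∫_0^5 f(x) v(x) dx.
Integrate the LHS by parts once:
  ∫_0^5 −u'' v dx = −[u'(x) v(x)]_0^5 + ∫_0^5 u'(x) v'(x) dx.
Thus ∫_0^5 u'(x) v'(x) dx = ∫_0^5 f(x) v(x) dx + [u'(x) v(x)]_0^5.
Choose V so that boundary terms are either known or forced to vanish.
u has homogeneous Neumann: u'(0) = u'(5) = 0. So [u' v]_0^5 = 0·v(5) − 0·v(0) = 0 for any v; take V = H^1(0, 5).
Weak formulation: find u (satisfying any essential BC) such that ∫_0^5 u'(x) v'(x) dx = ∫_0^5 f v dx for all v ∈ V (homogeneous Neumann, so boundary terms vanish).
Substituting f(x) = 6*cos(π*x), the right-hand side is ∫_0^5 (6*cos(π*x)) v dx.
Compatibility check (pure Neumann): taking v ≡ 1 ∈ V gives 0 = ∫_0^5 f dx + (0) − (0), i.e. ∫_0^5 f dx must equal u'(0) − u'(5) = 0. Indeed ∫_0^5 (6*cos(π*x)) dx = 0, so the data are compatible. The solution is then unique only up to an additive constant (fix it e.g. by requiring ∫_0^5 u dx = 0).


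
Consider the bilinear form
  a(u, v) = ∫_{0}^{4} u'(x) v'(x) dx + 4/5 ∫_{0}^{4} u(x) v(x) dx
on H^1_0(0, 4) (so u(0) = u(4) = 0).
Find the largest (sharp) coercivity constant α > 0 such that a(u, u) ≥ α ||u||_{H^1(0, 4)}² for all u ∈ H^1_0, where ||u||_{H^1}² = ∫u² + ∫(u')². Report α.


α = (π^2 + 64/5)/(π^2 + 16)

Coercivity of a(·,·) on H^1_0(0, 4) means a(u, u) ≥ α ||u||_{H^1}² for every u ∈ H^1_0.
The interval has length L = 4, and Poincaré/coercivity depend only on L. Here a(u, u) = ∫(u')² + (4/5)·∫u².
Here 0 < c = 4/5 < 1. The condition a(u,u) ≥ α||u||_{H^1}² reads (1−α)∫(u')² ≥ (α−c)∫u². Any admissible α is ≤ 1 (rapidly oscillating u have ∫u²/∫(u')² → 0), and α = 1 would force 0 ≥ (1−c)∫u², impossible since c < 1; so 1−α > 0. By the sharp Poincaré inequality on H^1_0 of an interval of length L, ∫(u')² ≥ (π/L)²∫u² with equality for the first sine mode sin(π(x−x₀)/L) (x₀ the left endpoint), so the inequality holds for all u iff (1−α)(π/L)² ≥ α − c, i.e. α ≤ ((π/L)² + c)/((π/L)² + 1) = (1 + c(L/π)²)/(1 + (L/π)²). With (π/L)² = π^2/16 and c = 4/5, the largest admissible constant is α = ((π/L)² + c)/((π/L)² + 1).
Simplifying, α = (π^2 + 64/5)/(π^2 + 16).


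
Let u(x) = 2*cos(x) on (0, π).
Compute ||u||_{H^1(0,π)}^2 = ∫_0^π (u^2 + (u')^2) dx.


||u||_{H^1(0,π)}^2 = 4*π

u'(x) = -2*sin(x).
Expand u² and (u')² and integrate term by term on (0, π), using: for integers n ≥ 1, ∫_0^π sin²(nx) dx = ∫_0^π cos²(nx) dx = π/2; for n ≠ n', ∫_0^π sin(nx)sin(n'x) dx = ∫_0^π cos(nx)cos(n'x) dx = 0; and by product-to-sum, ∫_0^π sin(nx)cos(n'x) dx = ½∫_0^π [sin((n+n')x) + sin((n−n')x)] dx, which is 0 when n+n' is even and 2n/(n²−n'²) when n+n' is odd (it need not vanish on (0, π)).
  u² squared terms: (2)²·∫cos(x)² dx = 4·π/2 = 2*π.
  So ∫_0^π u² dx = 2*π.
  (u')² squared terms: (-2)²·∫sin(x)² dx = 4·π/2 = 2*π.
  So ∫_0^π (u')² dx = 2*π.
||u||_{H^1}^2 = (2*π) + (2*π) = 4*π.


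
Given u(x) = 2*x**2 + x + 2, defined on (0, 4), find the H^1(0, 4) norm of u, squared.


||u||_{H^1}^2 = 25868/15

The H^1 norm (squared) on an interval (0, L) is
  ||u||_{H^1}^2 = ∫_0^L u(x)^2 dx + ∫_0^L u'(x)^2 dx.
Compute u'(x) = 4*x + 1.
Then u(x)^2 = 4*x**4 + 4*x**3 + 9*x**2 + 4*x + 4 and u'(x)^2 = 16*x**2 + 8*x + 1.
Integrate each monomial from 0 to 4 using ∫_0^4 c·x^n dx = c·4^(n+1)/(n+1):
  ∫_0^4 u(x)^2 dx = ∫_0^4 (4*x^4 + 4*x^3 + 9*x^2 + 4*x + 4) dx. Term by term:
    ∫_0^4 4*x^4 dx = 4096/5;  ∫_0^4 4*x^3 dx = 256;  ∫_0^4 9*x^2 dx = 192;
    ∫_0^4 4*x dx = 32;  ∫_0^4 4 dx = 16.
  Sum: 4096/5 + 256 + 192 + 32 + 16 = 6576/5.
  ∫_0^4 u'(x)^2 dx = ∫_0^4 (16*x^2 + 8*x + 1) dx. Term by term:
    ∫_0^4 16*x^2 dx = 1024/3;  ∫_0^4 8*x dx = 64;  ∫_0^4 1 dx = 4.
  Sum: 1024/3 + 64 + 4 = 1228/3.
Adding: ||u||_{H^1}^2 = 6576/5 + 1228/3 = 25868/15.


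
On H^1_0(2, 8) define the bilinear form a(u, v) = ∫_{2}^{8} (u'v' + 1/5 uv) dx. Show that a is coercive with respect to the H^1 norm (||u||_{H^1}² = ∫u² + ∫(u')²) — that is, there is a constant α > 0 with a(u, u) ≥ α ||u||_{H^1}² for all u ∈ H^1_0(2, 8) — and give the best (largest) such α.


α = (36/5 + π^2)/(π^2 + 36)

Coercivity of a(·,·) on H^1_0(2, 8) means a(u, u) ≥ α ||u||_{H^1}² for every u ∈ H^1_0.
The interval has length L = 6, and Poincaré/coercivity depend only on L. Here a(u, u) = ∫(u')² + (1/5)·∫u².
Here 0 < c = 1/5 < 1. The condition a(u,u) ≥ α||u||_{H^1}² reads (1−α)∫(u')² ≥ (α−c)∫u². Any admissible α is ≤ 1 (rapidly oscillating u have ∫u²/∫(u')² → 0), and α = 1 would force 0 ≥ (1−c)∫u², impossible since c < 1; so 1−α > 0. By the sharp Poincaré inequality on H^1_0 of an interval of length L, ∫(u')² ≥ (π/L)²∫u² with equality for the first sine mode sin(π(x−x₀)/L) (x₀ the left endpoint), so the inequality holds for all u iff (1−α)(π/L)² ≥ α − c, i.e. α ≤ ((π/L)² + c)/((π/L)² + 1) = (1 + c(L/π)²)/(1 + (L/π)²). With (π/L)² = π^2/36 and c = 1/5, the largest admissible constant is α = ((π/L)² + c)/((π/L)² + 1).
Simplifying, α = (36/5 + π^2)/(π^2 + 36).


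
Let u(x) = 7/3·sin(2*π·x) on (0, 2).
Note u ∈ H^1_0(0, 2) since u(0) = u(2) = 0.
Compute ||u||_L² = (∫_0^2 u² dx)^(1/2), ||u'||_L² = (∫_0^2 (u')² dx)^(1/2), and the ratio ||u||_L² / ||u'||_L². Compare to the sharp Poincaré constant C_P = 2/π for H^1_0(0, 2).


||u||_L² / ||u'||_L² = 1/(2*π) < C_P = 2/π.

u(x) = 7/3·sin(2*π·x), so u'(x) = 14*π*cos(2*π*x)/3.
Writing u(x) = A·sin(kπx/L) with A = 7/3 and k = 4, use ∫_0^L sin²(kπx/L) dx = L/2 and ∫_0^L cos²(kπx/L) dx = L/2.
u² = 49/9·sin²(2*π·x) and (u')² = 196*π^2/9·cos²(2*π·x), and each of sin², cos² integrates to L/2 = 1 over (0, 2).
∫_0^2 u² dx = 49/9, so ||u||_L² = 7/3.
∫_0^2 (u')² dx = 196*π^2/9, so ||u'||_L² = 14*π/3.
Ratio ||u||_L² / ||u'||_L² = 1/(2*π).
Sharp Poincaré constant on H^1_0(0, 2) is C_P = L/π = 2/π, achieved by sin(π/2·x).
This is the k = 4 harmonic; the ratio L/(kπ) is strictly less than C_P = L/π, consistent with the sharp inequality ||u||_L² ≤ C_P ||u'||_L².


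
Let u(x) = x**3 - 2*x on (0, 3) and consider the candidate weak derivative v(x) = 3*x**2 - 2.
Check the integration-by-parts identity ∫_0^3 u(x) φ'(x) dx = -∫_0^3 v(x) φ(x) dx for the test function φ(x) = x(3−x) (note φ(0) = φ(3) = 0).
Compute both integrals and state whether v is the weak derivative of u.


LHS = -549/20, RHS = -549/20. Yes, v = u' weakly.

u(x) = x**3 - 2*x, classical derivative u'(x) = 3*x**2 - 2.
φ(x) = x(3−x), so φ'(x) = 3 - 2*x.
Note φ(0) = φ(3) = 0, so the boundary term u·φ vanishes.
LHS = ∫_0^3 u(x) φ'(x) dx = ∫_0^3 (-2*x^4 + 3*x^3 + 4*x^2 - 6*x) dx. Term by term:
  ∫_0^3 -2*x^4 dx = -486/5;  ∫_0^3 3*x^3 dx = 243/4;  ∫_0^3 4*x^2 dx = 36;
  ∫_0^3 -6*x dx = -27.
Sum: -486/5 + 243/4 + 36 − 27 = -549/20.
So LHS = -549/20.
∫_0^3 v(x) φ(x) dx = ∫_0^3 (-3*x^4 + 9*x^3 + 2*x^2 - 6*x) dx. Term by term:
  ∫_0^3 -3*x^4 dx = -729/5;  ∫_0^3 9*x^3 dx = 729/4;  ∫_0^3 2*x^2 dx = 18;
  ∫_0^3 -6*x dx = -27.
Sum: -729/5 + 729/4 + 18 − 27 = 549/20.
So RHS = -∫_0^3 v(x) φ(x) dx = -549/20.
LHS = RHS, so the identity holds for this test φ.
Moreover u is smooth here and v(x) = u'(x) = 3*x**2 - 2 pointwise, so the identity holds for every test function. Hence v is the weak derivative of u.


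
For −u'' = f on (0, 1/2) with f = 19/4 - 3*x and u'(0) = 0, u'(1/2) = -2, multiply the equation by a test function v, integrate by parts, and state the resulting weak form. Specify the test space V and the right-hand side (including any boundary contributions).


V = H^1(0, 1/2) (v unrestricted at boundary; u is determined up to an additive constant); weak form: ∫_0^1/2 u'v' dx = ∫_0^1/2 (19/4 - 3*x) v dx − 2·v(1/2) for all v ∈ V.

Multiply both sides by a test function v and integrate from 0 to 1/2:
  ∫_0^1/2 −u''(x) v(x) dx = ∫_0^1/2 f(x) v(x) dx.
Integrate the LHS by parts once:
  ∫_0^1/2 −u'' v dx = −[u'(x) v(x)]_0^1/2 + ∫_0^1/2 u'(x) v'(x) dx.
Thus ∫_0^1/2 u'(x) v'(x) dx = ∫_0^1/2 f(x) v(x) dx + [u'(x) v(x)]_0^1/2.
Choose V so that boundary terms are either known or forced to vanish.
u has inhomogeneous Neumann u'(0) = 0, u'(1/2) = -2. [u' v]_0^1/2 = (-2)·v(1/2) − (0)·v(0) = − 2·v(1/2). Take V = H^1(0, 1/2); boundary term becomes part of RHS.
Weak formulation: find u (satisfying any essential BC) such that ∫_0^1/2 u'(x) v'(x) dx = ∫_0^1/2 f v dx − 2·v(1/2) for all v ∈ V (Neumann data are natural BCs: they enter the RHS as boundary terms).
Substituting f(x) = 19/4 - 3*x, the right-hand side is ∫_0^1/2 (19/4 - 3*x) v dx − 2·v(1/2).
Compatibility check (pure Neumann): taking v ≡ 1 ∈ V gives 0 = ∫_0^1/2 f dx + (-2) − (0), i.e. ∫_0^1/2 f dx must equal u'(0) − u'(1/2) = 2. Indeed ∫_0^1/2 (19/4 - 3*x) dx = 2, so the data are compatible. The solution is then unique only up to an additive constant (fix it e.g. by requiring ∫_0^1/2 u dx = 0).


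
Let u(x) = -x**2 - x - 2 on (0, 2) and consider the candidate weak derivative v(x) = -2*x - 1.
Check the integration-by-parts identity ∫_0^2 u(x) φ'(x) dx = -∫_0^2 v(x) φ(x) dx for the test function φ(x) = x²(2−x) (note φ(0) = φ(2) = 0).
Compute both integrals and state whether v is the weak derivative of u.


LHS = 68/15, RHS = 68/15. Yes, v = u' weakly.

u(x) = -x**2 - x - 2, classical derivative u'(x) = -2*x - 1.
φ(x) = x²(2−x), so φ'(x) = x*(4 - 3*x).
Note φ(0) = φ(2) = 0, so the boundary term u·φ vanishes.
LHS = ∫_0^2 u(x) φ'(x) dx = ∫_0^2 (3*x^4 - x^3 + 2*x^2 - 8*x) dx. Term by term:
  ∫_0^2 3*x^4 dx = 96/5;  ∫_0^2 -x^3 dx = -4;  ∫_0^2 2*x^2 dx = 16/3;
  ∫_0^2 -8*x dx = -16.
Sum: 96/5 − 4 + 16/3 − 16 = 68/15.
So LHS = 68/15.
∫_0^2 v(x) φ(x) dx = ∫_0^2 (2*x^4 - 3*x^3 - 2*x^2) dx. Term by term:
  ∫_0^2 2*x^4 dx = 64/5;  ∫_0^2 -3*x^3 dx = -12;  ∫_0^2 -2*x^2 dx = -16/3.
Sum: 64/5 − 12 − 16/3 = -68/15.
So RHS = -∫_0^2 v(x) φ(x) dx = 68/15.
LHS = RHS, so the identity holds for this test φ.
Moreover u is smooth here and v(x) = u'(x) = -2*x - 1 pointwise, so the identity holds for every test function. Hence v is the weak derivative of u.


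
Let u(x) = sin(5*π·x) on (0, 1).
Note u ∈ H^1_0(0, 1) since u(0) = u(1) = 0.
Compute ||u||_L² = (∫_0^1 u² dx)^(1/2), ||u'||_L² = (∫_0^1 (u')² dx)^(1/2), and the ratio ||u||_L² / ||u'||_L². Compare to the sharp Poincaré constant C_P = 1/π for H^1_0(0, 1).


||u||_L² / ||u'||_L² = 1/(5*π) < C_P = 1/π.

u(x) = sin(5*π·x), so u'(x) = 5*π*cos(5*π*x).
Writing u(x) = A·sin(kπx/L) with A = 1 and k = 5, use ∫_0^L sin²(kπx/L) dx = L/2 and ∫_0^L cos²(kπx/L) dx = L/2.
u² = 1·sin²(5*π·x) and (u')² = 25*π^2·cos²(5*π·x), and each of sin², cos² integrates to L/2 = 1/2 over (0, 1).
∫_0^1 u² dx = 1/2, so ||u||_L² = sqrt(2)/2.
∫_0^1 (u')² dx = 25*π^2/2, so ||u'||_L² = 5*sqrt(2)*π/2.
Ratio ||u||_L² / ||u'||_L² = 1/(5*π).
Sharp Poincaré constant on H^1_0(0, 1) is C_P = L/π = 1/π, achieved by sin(π·x).
This is the k = 5 harmonic; the ratio L/(kπ) is strictly less than C_P = L/π, consistent with the sharp inequality ||u||_L² ≤ C_P ||u'||_L².


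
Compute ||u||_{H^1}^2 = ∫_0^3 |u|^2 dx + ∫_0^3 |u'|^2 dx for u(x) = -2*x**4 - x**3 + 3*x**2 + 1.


||u||_{H^1}^2 = 1026078/35

The H^1 norm (squared) on an interval (0, L) is
  ||u||_{H^1}^2 = ∫_0^L u(x)^2 dx + ∫_0^L u'(x)^2 dx.
Compute u'(x) = -8*x**3 - 3*x**2 + 6*x.
Then u(x)^2 = 4*x**8 + 4*x**7 - 11*x**6 - 6*x**5 + 5*x**4 - 2*x**3 + 6*x**2 + 1 and u'(x)^2 = 64*x**6 + 48*x**5 - 87*x**4 - 36*x**3 + 36*x**2.
Integrate each monomial from 0 to 3 using ∫_0^3 c·x^n dx = c·3^(n+1)/(n+1):
  ∫_0^3 u(x)^2 dx = ∫_0^3 (4*x^8 + 4*x^7 - 11*x^6 - 6*x^5 + 5*x^4 - 2*x^3 + 6*x^2 + 1) dx. Term by term:
    ∫_0^3 4*x^8 dx = 8748;  ∫_0^3 4*x^7 dx = 6561/2;  ∫_0^3 -11*x^6 dx = -24057/7;
    ∫_0^3 -6*x^5 dx = -729;  ∫_0^3 5*x^4 dx = 243;  ∫_0^3 -2*x^3 dx = -81/2;
    ∫_0^3 6*x^2 dx = 54;  ∫_0^3 1 dx = 3.
  Sum: 8748 + 6561/2 − 24057/7 − 729 + 243 − 81/2 + 54 + 3 = 56856/7.
  ∫_0^3 u'(x)^2 dx = ∫_0^3 (64*x^6 + 48*x^5 - 87*x^4 - 36*x^3 + 36*x^2) dx. Term by term:
    ∫_0^3 64*x^6 dx = 139968/7;  ∫_0^3 48*x^5 dx = 5832;  ∫_0^3 -87*x^4 dx = -21141/5;
    ∫_0^3 -36*x^3 dx = -729;  ∫_0^3 36*x^2 dx = 324.
  Sum: 139968/7 + 5832 − 21141/5 − 729 + 324 = 741798/35.
Adding: ||u||_{H^1}^2 = 56856/7 + 741798/35 = 1026078/35.


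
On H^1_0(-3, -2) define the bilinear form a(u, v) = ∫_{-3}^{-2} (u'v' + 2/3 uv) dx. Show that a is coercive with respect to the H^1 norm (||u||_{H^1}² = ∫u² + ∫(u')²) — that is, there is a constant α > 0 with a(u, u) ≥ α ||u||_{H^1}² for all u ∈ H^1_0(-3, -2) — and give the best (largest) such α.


α = (2/3 + π^2)/(1 + π^2)

Coercivity of a(·,·) on H^1_0(-3, -2) means a(u, u) ≥ α ||u||_{H^1}² for every u ∈ H^1_0.
The interval has length L = 1, and Poincaré/coercivity depend only on L. Here a(u, u) = ∫(u')² + (2/3)·∫u².
Here 0 < c = 2/3 < 1. The condition a(u,u) ≥ α||u||_{H^1}² reads (1−α)∫(u')² ≥ (α−c)∫u². Any admissible α is ≤ 1 (rapidly oscillating u have ∫u²/∫(u')² → 0), and α = 1 would force 0 ≥ (1−c)∫u², impossible since c < 1; so 1−α > 0. By the sharp Poincaré inequality on H^1_0 of an interval of length L, ∫(u')² ≥ (π/L)²∫u² with equality for the first sine mode sin(π(x−x₀)/L) (x₀ the left endpoint), so the inequality holds for all u iff (1−α)(π/L)² ≥ α − c, i.e. α ≤ ((π/L)² + c)/((π/L)² + 1) = (1 + c(L/π)²)/(1 + (L/π)²). With (π/L)² = π^2 and c = 2/3, the largest admissible constant is α = ((π/L)² + c)/((π/L)² + 1).
Simplifying, α = (2/3 + π^2)/(1 + π^2).


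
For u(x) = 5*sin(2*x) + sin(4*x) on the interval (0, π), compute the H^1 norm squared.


||u||_{H^1(0,π)}^2 = 71*π

u'(x) = 10*cos(2*x) + 4*cos(4*x).
Expand u² and (u')² and integrate term by term on (0, π), using: for integers n ≥ 1, ∫_0^π sin²(nx) dx = ∫_0^π cos²(nx) dx = π/2; for n ≠ n', ∫_0^π sin(nx)sin(n'x) dx = ∫_0^π cos(nx)cos(n'x) dx = 0; and by product-to-sum, ∫_0^π sin(nx)cos(n'x) dx = ½∫_0^π [sin((n+n')x) + sin((n−n')x)] dx, which is 0 when n+n' is even and 2n/(n²−n'²) when n+n' is odd (it need not vanish on (0, π)).
  u² squared terms: (5)²·∫sin(2x)² dx = 25·π/2 = 25*π/2;  (1)²·∫sin(4x)² dx = 1·π/2 = π/2.
  u² cross terms: 2·(5)·(1)·∫sin(2x)·sin(4x) dx = 10·(0) = 0.
  So ∫_0^π u² dx = 25*π/2 + π/2 + 0 = 13*π.
  (u')² squared terms: (4)²·∫cos(4x)² dx = 16·π/2 = 8*π;  (10)²·∫cos(2x)² dx = 100·π/2 = 50*π.
  (u')² cross terms: 2·(4)·(10)·∫cos(4x)·cos(2x) dx = 80·(0) = 0.
  So ∫_0^π (u')² dx = 8*π + 50*π + 0 = 58*π.
||u||_{H^1}^2 = (13*π) + (58*π) = 71*π.
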